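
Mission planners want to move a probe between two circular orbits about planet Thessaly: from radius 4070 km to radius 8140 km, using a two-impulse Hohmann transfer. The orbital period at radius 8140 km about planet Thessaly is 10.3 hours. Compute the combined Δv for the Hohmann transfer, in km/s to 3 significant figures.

From Kepler's third law T² = 4π²r³/μ at r = 8140 km, T = 10.3 hours = 10.3 × 3600 s = 37080 s: μ = 4π²r³/T² = 15486.5 km³/s².
Semi-major axis of the transfer orbit: a_t = (4070 + 8140)/2 = 6105 km.
At r₁ the circular-orbit speed is v₁ = √(μ/r₁) = 1.95065 km/s.
Transfer-orbit speed at r₁ (v² = μ(2/r − 1/a)): v_p = √[μ(2/r₁ − 1/a_t)] = 2.25242 km/s.
First burn Δv₁ = |v_p − v₁| = 0.3018 km/s.
At r₂, v₂ = √(μ/r₂) = 1.3793 km/s.
Transfer-orbit speed at r₂: v_a = √[μ(2/r₂ − 1/a_t)] = 1.1262 km/s.
Second burn Δv₂ = |v₂ − v_a| = 0.2531 km/s.
Δv = Δv₁ + Δv₂ = 0.3018 + 0.2531 = 0.5549 km/s.

Δv = 0.555 km/s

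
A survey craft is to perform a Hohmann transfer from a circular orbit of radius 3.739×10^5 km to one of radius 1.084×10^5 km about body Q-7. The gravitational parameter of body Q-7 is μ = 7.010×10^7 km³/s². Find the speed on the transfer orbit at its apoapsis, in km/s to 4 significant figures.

Transfer-ellipse semi-major axis a_t = (r₁ + r₂)/2 = (3.739×10^5 + 1.084×10^5)/2 = 2.4115×10^5 km.
At apoapsis, r = 3.739×10^5 km.
Vis-viva: v = √[μ(2/r − 1/a_t)] = √[7.010×10^7 × (2/3.739×10^5 − 1/2.4115×10^5)] = 9.180 km/s.

v = 9.180 km/s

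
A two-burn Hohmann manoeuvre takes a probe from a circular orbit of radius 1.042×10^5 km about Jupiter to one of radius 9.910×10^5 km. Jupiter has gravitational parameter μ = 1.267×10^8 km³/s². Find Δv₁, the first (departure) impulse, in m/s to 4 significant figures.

Δv₁ = 12040 m/s

Semi-major axis of the transfer orbit: a_t = (1.042×10^5 + 9.910×10^5)/2 = 5.476×10^5 km.
Circular speed at r = 1.042×10^5 km: v_c = √(μ/r) = 34.87 km/s.
Transfer-orbit speed at the same r (vis-viva, a = a_t): v_t = √[μ(2/r − 1/a_t)] = 46.91 km/s.
Δv₁ = |v_t − v_c| = |46.91 − 34.87| = 12.04 km/s.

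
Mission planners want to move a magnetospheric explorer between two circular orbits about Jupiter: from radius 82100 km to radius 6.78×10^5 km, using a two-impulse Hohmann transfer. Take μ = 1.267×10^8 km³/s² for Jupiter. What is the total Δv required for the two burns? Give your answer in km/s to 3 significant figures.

The Hohmann ellipse has a_t = (r₁ + r₂)/2 = 3.8005×10^5 km.
Circular speed at r₁: v₁ = √(μ/r₁) = √(1.267×10^8/82100) = 39.284 km/s.
Transfer-orbit speed at r₁ (v² = μ(2/r − 1/a)): v_p = √[μ(2/r₁ − 1/a_t)] = 52.470 km/s.
First burn Δv₁ = |v_p − v₁| = 13.186 km/s.
Circular speed at r₂: v₂ = √(μ/r₂) = 13.6702 km/s.
Transfer-orbit speed at r₂: v_a = √[μ(2/r₂ − 1/a_t)] = 6.35367 km/s.
Second burn Δv₂ = |v₂ − v_a| = 7.3165 km/s.
Δv = Δv₁ + Δv₂ = 13.186 + 7.3165 = 20.50 km/s.

Δv = 20.5 km/s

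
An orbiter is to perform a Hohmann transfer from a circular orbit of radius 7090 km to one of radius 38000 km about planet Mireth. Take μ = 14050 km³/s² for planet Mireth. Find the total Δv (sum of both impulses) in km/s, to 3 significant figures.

Transfer-ellipse semi-major axis a_t = (r₁ + r₂)/2 = (7090 + 38000)/2 = 22545 km.
At r₁ the circular-orbit speed is v₁ = √(μ/r₁) = 1.4077 km/s.
Transfer-orbit speed at r₁ (vis-viva equation): v_p = √[μ(2/r₁ − 1/a_t)] = 1.8276 km/s.
First burn Δv₁ = |v_p − v₁| = 0.4199 km/s.
At r₂, v₂ = √(μ/r₂) = 0.6081 km/s.
Transfer-orbit speed at r₂: v_a = √[μ(2/r₂ − 1/a_t)] = 0.3410 km/s.
Second burn Δv₂ = |v₂ − v_a| = 0.2671 km/s.
Total Δv = Δv₁ + Δv₂ = 0.6870 km/s.

Δv = 0.687 km/s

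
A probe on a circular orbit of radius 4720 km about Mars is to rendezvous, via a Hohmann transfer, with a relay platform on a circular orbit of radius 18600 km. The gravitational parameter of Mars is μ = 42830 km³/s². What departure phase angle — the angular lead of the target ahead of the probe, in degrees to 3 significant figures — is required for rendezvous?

φ = 90.7°

The Hohmann ellipse has a_t = (r₁ + r₂)/2 = 11660 km.
The half-period of the transfer ellipse is t = π√(a_t³/μ) = 19113 s.
Target angular speed ω₂ = √(μ/r₂³) = 8.1584×10^-5 rad/s.
Angle swept by the target during transfer: ω₂·t = 1.5593 rad = 89.34°.
Arrival is 180° from departure on the ellipse, so φ = 180° − 89.34° = 90.7°.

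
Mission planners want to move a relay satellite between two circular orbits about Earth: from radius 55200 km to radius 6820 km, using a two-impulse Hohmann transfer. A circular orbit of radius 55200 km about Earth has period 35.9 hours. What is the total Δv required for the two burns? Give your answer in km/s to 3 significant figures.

Δv = 3.98 km/s

From Kepler's third law T² = 4π²r³/μ at r = 55200 km, T = 35.9 hours = 35.9 × 3600 s = 1.2924×10^5 s: μ = 4π²r³/T² = 3.97542×10^5 km³/s².
The Hohmann ellipse has a_t = (r₁ + r₂)/2 = 31010 km.
Circular speed at r₁: v₁ = √(μ/r₁) = √(3.97542×10^5/55200) = 2.684 km/s.
On the transfer ellipse at r₁, vis-viva gives v_a = √[μ(2/r₁ − 1/a_t)] = 1.259 km/s.
First burn Δv₁ = |v_a − v₁| = 1.425 km/s.
Circular speed at r₂: v₂ = √(μ/r₂) = 7.634830 km/s.
Transfer-orbit speed at r₂: v_p = √[μ(2/r₂ − 1/a_t)] = 10.18634 km/s.
Second burn Δv₂ = |v₂ − v_p| = 2.552 km/s.
Total Δv = Δv₁ + Δv₂ = 3.977 km/s.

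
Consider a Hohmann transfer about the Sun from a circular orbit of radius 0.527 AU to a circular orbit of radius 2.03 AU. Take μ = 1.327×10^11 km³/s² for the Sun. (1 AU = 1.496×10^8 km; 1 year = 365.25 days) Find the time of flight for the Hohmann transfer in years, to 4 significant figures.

In km: r₁ = 0.527 × 1.496×10^8 = 7.88392×10^7 km; r₂ = 2.03 × 1.496×10^8 = 3.03688×10^8 km.
Transfer-ellipse semi-major axis a_t = (r₁ + r₂)/2 = (7.88392×10^7 + 3.03688×10^8)/2 = 1.912636×10^8 km.
By Kepler's third law the transfer-orbit period is T = 2π√(a_t³/μ), so t = T/2 = 2.2812×10^7 s.
Converting: 2.2812×10^7 s ÷ 3.15576×10^7 s/year (365.25 × 86400) = 0.7229 years.

t = 0.7229 years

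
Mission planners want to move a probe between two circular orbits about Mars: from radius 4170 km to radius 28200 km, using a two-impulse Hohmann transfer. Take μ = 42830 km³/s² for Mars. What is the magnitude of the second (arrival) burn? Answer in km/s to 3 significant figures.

Δv₂ = 0.607 km/s

The Hohmann ellipse has a_t = (r₁ + r₂)/2 = 16185 km.
On the circular orbit at r = 28200 km, v_c = √(μ/r) = 1.23239 km/s.
Transfer-orbit speed at the same r (vis-viva, a = a_t): v_t = √[μ(2/r − 1/a_t)] = 0.625549 km/s.
Δv₂ = |v_t − v_c| = |0.625549 − 1.23239| = 0.6068 km/s.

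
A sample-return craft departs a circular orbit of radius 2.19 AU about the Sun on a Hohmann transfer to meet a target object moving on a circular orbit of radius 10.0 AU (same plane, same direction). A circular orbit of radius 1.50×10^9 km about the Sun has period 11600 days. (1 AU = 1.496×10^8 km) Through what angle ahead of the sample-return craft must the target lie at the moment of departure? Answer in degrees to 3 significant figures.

φ = 94.3°

From Kepler's third law T² = 4π²r³/μ at r = 1.50×10^9 km, T = 11600 days = 11600 × 86400 s = 1.00224×10^9 s: μ = 4π²r³/T² = 1.32645×10^11 km³/s².
In km: r₁ = 2.19 × 1.496×10^8 = 3.27624×10^8 km; r₂ = 10.0 × 1.496×10^8 = 1.496×10^9 km.
The Hohmann ellipse has a_t = (r₁ + r₂)/2 = 9.11812×10^8 km.
Transfer time t = π√(a_t³/μ) = 2.3750×10^8 s.
Target angular speed ω₂ = √(μ/r₂³) = 6.2943×10^-9 rad/s.
Angle swept by the target during transfer: ω₂·t = 1.4949 rad = 85.651°.
Arrival is 180° from departure on the ellipse, so φ = 180° − 85.651° = 94.3°.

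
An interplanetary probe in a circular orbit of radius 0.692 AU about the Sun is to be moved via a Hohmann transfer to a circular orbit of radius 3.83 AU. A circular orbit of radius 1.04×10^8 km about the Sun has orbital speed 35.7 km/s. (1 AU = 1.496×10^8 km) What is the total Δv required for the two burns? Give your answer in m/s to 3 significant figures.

Δv = 17600 m/s

From the circular-orbit relation v² = μ/r at r = 1.04×10^8 km: μ = v²r = (35.7)² × 1.04×10^8 = 1.32547×10^11 km³/s².
In km: r₁ = 0.692 × 1.496×10^8 = 1.035232×10^8 km; r₂ = 3.83 × 1.496×10^8 = 5.72968×10^8 km.
The Hohmann ellipse has a_t = (r₁ + r₂)/2 = 3.382456×10^8 km.
Circular speed at r₁: v₁ = √(μ/r₁) = √(1.32547×10^11/1.035232×10^8) = 35.782 km/s.
On the transfer ellipse at r₁, vis-viva gives v_p = √[μ(2/r₁ − 1/a_t)] = 46.571 km/s.
First burn Δv₁ = |v_p − v₁| = 10.789 km/s.
At r₂, v₂ = √(μ/r₂) = 15.2097 km/s.
Transfer-orbit speed at r₂: v_a = √[μ(2/r₂ − 1/a_t)] = 8.41439 km/s.
Second burn Δv₂ = |v₂ − v_a| = 6.7953 km/s.
Total Δv = Δv₁ + Δv₂ = 17.58 km/s.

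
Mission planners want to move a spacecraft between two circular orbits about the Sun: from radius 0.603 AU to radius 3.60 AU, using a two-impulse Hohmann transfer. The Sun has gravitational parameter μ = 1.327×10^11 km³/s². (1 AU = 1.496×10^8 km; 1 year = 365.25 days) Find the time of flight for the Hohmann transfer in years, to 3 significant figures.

t = 1.52 years

In km: r₁ = 0.603 × 1.496×10^8 = 9.02088×10^7 km; r₂ = 3.60 × 1.496×10^8 = 5.3856×10^8 km.
Transfer-ellipse semi-major axis a_t = (r₁ + r₂)/2 = (9.02088×10^7 + 5.3856×10^8)/2 = 3.143844×10^8 km.
Transfer time t = π√(a_t³/μ) = π√((3.143844×10^8)³ / 1.327×10^11) = 4.807×10^7 s.
Converting: 4.807×10^7 s ÷ 3.15576×10^7 s/year (365.25 × 86400) = 1.52 years.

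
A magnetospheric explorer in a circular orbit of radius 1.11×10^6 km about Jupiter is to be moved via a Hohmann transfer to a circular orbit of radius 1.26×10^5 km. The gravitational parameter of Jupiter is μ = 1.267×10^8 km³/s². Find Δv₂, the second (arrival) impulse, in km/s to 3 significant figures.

Transfer-ellipse semi-major axis a_t = (r₁ + r₂)/2 = (1.110×10^6 + 1.260×10^5)/2 = 6.180×10^5 km.
On the circular orbit at r = 1.260×10^5 km, v_c = √(μ/r) = 31.71 km/s.
Transfer-orbit speed at the same r (vis-viva, a = a_t): v_t = √[μ(2/r − 1/a_t)] = 42.50 km/s.
Δv₂ = |v_t − v_c| = |42.50 − 31.71| = 10.79 km/s.

Δv₂ = 10.8 km/s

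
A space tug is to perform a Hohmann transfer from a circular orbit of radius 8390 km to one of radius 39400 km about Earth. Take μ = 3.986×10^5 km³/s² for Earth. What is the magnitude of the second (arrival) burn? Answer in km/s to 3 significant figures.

Δv₂ = 1.30 km/s

Transfer-ellipse semi-major axis a_t = (r₁ + r₂)/2 = (8390 + 39400)/2 = 23895 km.
On the circular orbit at r = 39400 km, v_c = √(μ/r) = 3.181 km/s.
Transfer-orbit speed at the same r (vis-viva, a = a_t): v_t = √[μ(2/r − 1/a_t)] = 1.885 km/s.
Δv₂ = |v_t − v_c| = |1.885 − 3.181| = 1.296 km/s.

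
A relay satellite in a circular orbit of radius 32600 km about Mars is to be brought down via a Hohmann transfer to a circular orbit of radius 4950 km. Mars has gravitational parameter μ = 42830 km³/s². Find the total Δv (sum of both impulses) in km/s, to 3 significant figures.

Transfer-ellipse semi-major axis a_t = (r₁ + r₂)/2 = (32600 + 4950)/2 = 18775 km.
At r₁ the circular-orbit speed is v₁ = √(μ/r₁) = 1.1462 km/s.
Transfer-orbit speed at r₁ (v² = μ(2/r − 1/a)): v_a = √[μ(2/r₁ − 1/a_t)] = 0.58854 km/s.
First burn Δv₁ = |v_a − v₁| = 0.5577 km/s.
At r₂, v₂ = √(μ/r₂) = 2.94152 km/s.
Transfer-orbit speed at r₂: v_p = √[μ(2/r₂ − 1/a_t)] = 3.87606 km/s.
Second burn Δv₂ = |v₂ − v_p| = 0.9345 km/s.
Δv = Δv₁ + Δv₂ = 0.5577 + 0.9345 = 1.492 km/s.

Δv = 1.49 km/s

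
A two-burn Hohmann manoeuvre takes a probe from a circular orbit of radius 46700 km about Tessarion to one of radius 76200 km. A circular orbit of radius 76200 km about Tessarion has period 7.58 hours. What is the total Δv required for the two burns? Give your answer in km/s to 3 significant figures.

Δv = 4.80 km/s

From Kepler's third law T² = 4π²r³/μ at r = 76200 km, T = 7.58 hours = 7.58 × 3600 s = 27288 s: μ = 4π²r³/T² = 2.34575×10^7 km³/s².
Transfer-ellipse semi-major axis a_t = (r₁ + r₂)/2 = (46700 + 76200)/2 = 61450 km.
At r₁ the circular-orbit speed is v₁ = √(μ/r₁) = 22.412 km/s.
Transfer-orbit speed at r₁ (vis-viva equation): v_p = √[μ(2/r₁ − 1/a_t)] = 24.957 km/s.
First burn Δv₁ = |v_p − v₁| = 2.545 km/s.
Circular speed at r₂: v₂ = √(μ/r₂) = 17.55 km/s.
Transfer-orbit speed at r₂: v_a = √[μ(2/r₂ − 1/a_t)] = 15.30 km/s.
Second burn Δv₂ = |v₂ − v_a| = 2.250 km/s.
Δv = Δv₁ + Δv₂ = 2.545 + 2.250 = 4.795 km/s.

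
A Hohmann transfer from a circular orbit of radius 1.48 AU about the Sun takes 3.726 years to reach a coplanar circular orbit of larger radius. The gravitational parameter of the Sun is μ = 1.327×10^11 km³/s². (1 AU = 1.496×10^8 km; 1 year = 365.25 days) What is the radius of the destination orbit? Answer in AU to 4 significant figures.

r₂ = 6.150 AU

In km: r₁ = 1.48 × 1.496×10^8 = 2.21408×10^8 km.
Transfer time t = 3.726 years × 365.25 × 86400 s = 1.175836176×10^8 s, and t = π√(a_t³/μ).
So a_t = (μ t²/π²)^(1/3) = (1.327×10^11 × (1.175836176×10^8)² / π²)^(1/3) = 5.7072×10^8 km.
Since a_t = (r₁ + r₂)/2, r₂ = 2a_t − r₁ = 2×5.7072×10^8 − 2.21408×10^8 = 9.20032×10^8 km.
In AU: r₂ = 9.20032×10^8 / 1.496×10^8 = 6.150 AU.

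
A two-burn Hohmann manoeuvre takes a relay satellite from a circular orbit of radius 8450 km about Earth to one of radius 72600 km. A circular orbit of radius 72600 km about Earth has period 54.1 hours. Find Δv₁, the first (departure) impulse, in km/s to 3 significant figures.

From Kepler's third law T² = 4π²r³/μ at r = 72600 km, T = 54.1 hours = 54.1 × 3600 s = 1.9476×10^5 s: μ = 4π²r³/T² = 3.98263×10^5 km³/s².
Semi-major axis of the transfer orbit: a_t = (8450 + 72600)/2 = 40525 km.
Circular speed at r = 8450 km: v_c = √(μ/r) = 6.865 km/s.
Vis-viva on the transfer ellipse at r = 8450 km gives v_t = √[μ(2/r − 1/a_t)] = 9.189 km/s.
Δv₁ = |v_t − v_c| = |9.189 − 6.865| = 2.324 km/s.

Δv₁ = 2.32 km/s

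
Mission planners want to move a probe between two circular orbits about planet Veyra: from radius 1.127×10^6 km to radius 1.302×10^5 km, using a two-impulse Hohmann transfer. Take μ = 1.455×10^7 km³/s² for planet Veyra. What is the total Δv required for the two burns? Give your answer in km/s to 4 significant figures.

Δv = 5.541 km/s

Semi-major axis of the transfer orbit: a_t = (1.127×10^6 + 1.302×10^5)/2 = 6.286×10^5 km.
At r₁ the circular-orbit speed is v₁ = √(μ/r₁) = 3.593 km/s.
On the transfer ellipse at r₁, v² = μ(2/r − 1/a) gives v_a = √[μ(2/r₁ − 1/a_t)] = 1.635 km/s.
First burn Δv₁ = |v_a − v₁| = 1.958 km/s.
At r₂, v₂ = √(μ/r₂) = 10.57124 km/s.
Transfer-orbit speed at r₂: v_p = √[μ(2/r₂ − 1/a_t)] = 14.15470 km/s.
Second burn Δv₂ = |v₂ − v_p| = 3.583 km/s.
Total Δv = Δv₁ + Δv₂ = 5.541 km/s.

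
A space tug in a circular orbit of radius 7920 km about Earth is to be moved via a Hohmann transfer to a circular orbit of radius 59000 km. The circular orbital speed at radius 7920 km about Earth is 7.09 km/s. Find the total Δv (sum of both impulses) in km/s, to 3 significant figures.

From the circular-orbit relation v² = μ/r at r = 7920 km: μ = v²r = (7.09)² × 7920 = 3.98123×10^5 km³/s².
The Hohmann ellipse has a_t = (r₁ + r₂)/2 = 33460 km.
At r₁ the circular-orbit speed is v₁ = √(μ/r₁) = 7.090 km/s.
On the transfer ellipse at r₁, vis-viva equation gives v_p = √[μ(2/r₁ − 1/a_t)] = 9.415 km/s.
First burn Δv₁ = |v_p − v₁| = 2.325 km/s.
At r₂, v₂ = √(μ/r₂) = 2.598 km/s.
Transfer-orbit speed at r₂: v_a = √[μ(2/r₂ − 1/a_t)] = 1.264 km/s.
Second burn Δv₂ = |v₂ − v_a| = 1.334 km/s.
Δv = Δv₁ + Δv₂ = 2.325 + 1.334 = 3.659 km/s.

Δv = 3.66 km/s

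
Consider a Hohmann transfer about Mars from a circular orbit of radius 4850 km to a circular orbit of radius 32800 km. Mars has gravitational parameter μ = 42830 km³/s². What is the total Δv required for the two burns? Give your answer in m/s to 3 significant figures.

The Hohmann ellipse has a_t = (r₁ + r₂)/2 = 18825 km.
At r₁ the circular-orbit speed is v₁ = √(μ/r₁) = 2.9717 km/s.
Transfer-orbit speed at r₁ (vis-viva): v_p = √[μ(2/r₁ − 1/a_t)] = 3.9226 km/s.
First burn Δv₁ = |v_p − v₁| = 0.9509 km/s.
At r₂, v₂ = √(μ/r₂) = 1.1427 km/s.
Transfer-orbit speed at r₂: v_a = √[μ(2/r₂ − 1/a_t)] = 0.58002 km/s.
Second burn Δv₂ = |v₂ − v_a| = 0.5627 km/s.
Δv = Δv₁ + Δv₂ = 0.9509 + 0.5627 = 1.514 km/s.

Δv = 1510 m/s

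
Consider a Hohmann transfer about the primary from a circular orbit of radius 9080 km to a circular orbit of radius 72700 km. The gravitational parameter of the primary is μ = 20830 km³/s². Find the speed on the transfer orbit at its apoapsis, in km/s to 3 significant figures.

v = 0.252 km/s

Transfer-ellipse semi-major axis a_t = (r₁ + r₂)/2 = (9080 + 72700)/2 = 40890 km.
The apoapsis of the transfer ellipse is at r = 72700 km.
Applying v² = μ(2/r − 1/a_t): v = 0.2522 km/s.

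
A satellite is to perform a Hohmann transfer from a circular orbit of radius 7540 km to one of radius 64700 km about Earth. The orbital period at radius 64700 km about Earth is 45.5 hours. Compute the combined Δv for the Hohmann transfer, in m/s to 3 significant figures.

From Kepler's third law T² = 4π²r³/μ at r = 64700 km, T = 45.5 hours = 45.5 × 3600 s = 1.638×10^5 s: μ = 4π²r³/T² = 3.98515×10^5 km³/s².
Transfer-ellipse semi-major axis a_t = (r₁ + r₂)/2 = (7540 + 64700)/2 = 36120 km.
Circular speed at r₁: v₁ = √(μ/r₁) = √(3.98515×10^5/7540) = 7.270 km/s.
On the transfer ellipse at r₁, vis-viva equation gives v_p = √[μ(2/r₁ − 1/a_t)] = 9.730 km/s.
First burn Δv₁ = |v_p − v₁| = 2.460 km/s.
At r₂, v₂ = √(μ/r₂) = 2.482 km/s.
Transfer-orbit speed at r₂: v_a = √[μ(2/r₂ − 1/a_t)] = 1.134 km/s.
Second burn Δv₂ = |v₂ − v_a| = 1.348 km/s.
Total Δv = Δv₁ + Δv₂ = 3.808 km/s.

Δv = 3810 m/s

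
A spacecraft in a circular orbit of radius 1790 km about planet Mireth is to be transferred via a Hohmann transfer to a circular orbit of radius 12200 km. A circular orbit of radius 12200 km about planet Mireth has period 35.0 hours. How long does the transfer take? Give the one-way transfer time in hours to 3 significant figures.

From Kepler's third law T² = 4π²r³/μ at r = 12200 km, T = 35.0 hours = 35.0 × 3600 s = 1.260×10^5 s: μ = 4π²r³/T² = 4515.42 km³/s².
Transfer-ellipse semi-major axis a_t = (r₁ + r₂)/2 = (1790 + 12200)/2 = 6995 km.
Transfer time t = π√(a_t³/μ) = π√((6995)³ / 4515.42) = 27350 s.
Converting: 27350 s ÷ 3600 s/hour = 7.60 hours.

t = 7.60 hours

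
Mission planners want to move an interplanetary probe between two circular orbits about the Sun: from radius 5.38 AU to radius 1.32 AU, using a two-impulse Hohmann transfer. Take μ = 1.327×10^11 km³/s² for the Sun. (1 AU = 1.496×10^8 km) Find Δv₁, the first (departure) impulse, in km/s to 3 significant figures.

In km: r₁ = 5.38 × 1.496×10^8 = 8.04848×10^8 km; r₂ = 1.32 × 1.496×10^8 = 1.97472×10^8 km.
Transfer-ellipse semi-major axis a_t = (r₁ + r₂)/2 = (8.04848×10^8 + 1.97472×10^8)/2 = 5.0116×10^8 km.
Circular speed at r = 8.04848×10^8 km: v_c = √(μ/r) = 12.84 km/s.
Transfer-orbit speed at the same r (vis-viva, a = a_t): v_t = √[μ(2/r − 1/a_t)] = 8.060 km/s.
Δv₁ = |v_t − v_c| = |8.060 − 12.84| = 4.780 km/s.

Δv₁ = 4.78 km/s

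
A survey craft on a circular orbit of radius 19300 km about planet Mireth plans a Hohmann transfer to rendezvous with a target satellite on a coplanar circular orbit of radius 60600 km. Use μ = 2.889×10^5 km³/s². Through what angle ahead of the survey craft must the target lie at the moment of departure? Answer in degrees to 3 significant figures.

Transfer-ellipse semi-major axis a_t = (r₁ + r₂)/2 = (19300 + 60600)/2 = 39950 km.
The half-period of the transfer ellipse is t = π√(a_t³/μ) = 46671.4 s.
The target's mean motion on its circular orbit is ω₂ = √(μ/r₂³) = 3.60300×10^-5 rad/s.
Angle swept by the target during transfer: ω₂·t = 1.68157 rad = 96.347°.
Arrival is 180° from departure on the ellipse, so φ = 180° − 96.347° = 83.7°.

φ = 83.7°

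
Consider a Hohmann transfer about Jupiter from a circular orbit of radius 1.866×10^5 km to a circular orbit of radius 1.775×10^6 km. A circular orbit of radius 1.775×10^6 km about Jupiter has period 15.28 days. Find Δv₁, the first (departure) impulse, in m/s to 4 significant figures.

From Kepler's third law T² = 4π²r³/μ at r = 1.775×10^6 km, T = 15.28 days = 15.28 × 86400 s = 1.320192×10^6 s: μ = 4π²r³/T² = 1.26672×10^8 km³/s².
Semi-major axis of the transfer orbit: a_t = (1.866×10^5 + 1.775×10^6)/2 = 9.808×10^5 km.
On the circular orbit at r = 1.866×10^5 km, v_c = √(μ/r) = 26.0546 km/s.
Transfer-orbit speed at the same r (vis-viva, a = a_t): v_t = √[μ(2/r − 1/a_t)] = 35.0504 km/s.
Δv₁ = |v_t − v_c| = |35.0504 − 26.0546| = 8.996 km/s.

Δv₁ = 8996 m/s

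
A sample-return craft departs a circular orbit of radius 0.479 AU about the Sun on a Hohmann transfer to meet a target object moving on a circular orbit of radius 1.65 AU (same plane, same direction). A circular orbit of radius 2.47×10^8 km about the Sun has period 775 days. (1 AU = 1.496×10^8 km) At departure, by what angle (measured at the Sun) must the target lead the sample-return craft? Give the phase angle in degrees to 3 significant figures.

φ = 86.7°

From Kepler's third law T² = 4π²r³/μ at r = 2.47×10^8 km, T = 775 days = 775 × 86400 s = 6.696×10^7 s: μ = 4π²r³/T² = 1.32684×10^11 km³/s².
In km: r₁ = 0.479 × 1.496×10^8 = 7.16584×10^7 km; r₂ = 1.65 × 1.496×10^8 = 2.4684×10^8 km.
Transfer-ellipse semi-major axis a_t = (r₁ + r₂)/2 = (7.16584×10^7 + 2.4684×10^8)/2 = 1.592492×10^8 km.
The half-period of the transfer ellipse is t = π√(a_t³/μ) = 1.733229×10^7 s.
The target's mean motion on its circular orbit is ω₂ = √(μ/r₂³) = 9.392616×10^-8 rad/s.
Angle swept by the target during transfer: ω₂·t = 1.627955 rad = 93.27°.
Arrival is 180° from departure on the ellipse, so φ = 180° − 93.27° = 86.7°.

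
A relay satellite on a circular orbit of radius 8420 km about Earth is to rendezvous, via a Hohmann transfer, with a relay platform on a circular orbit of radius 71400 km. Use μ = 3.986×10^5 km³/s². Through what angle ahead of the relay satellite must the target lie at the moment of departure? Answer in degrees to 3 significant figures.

Semi-major axis of the transfer orbit: a_t = (8420 + 71400)/2 = 39910 km.
The half-period of the transfer ellipse is t = π√(a_t³/μ) = 39674 s.
The target's mean motion on its circular orbit is ω₂ = √(μ/r₂³) = 3.3092×10^-5 rad/s.
Angle swept by the target during transfer: ω₂·t = 1.3129 rad = 75.22°.
The relay satellite traverses 180° on the transfer ellipse, so the target must lead by 180° − 75.22° = 105°.

φ = 105°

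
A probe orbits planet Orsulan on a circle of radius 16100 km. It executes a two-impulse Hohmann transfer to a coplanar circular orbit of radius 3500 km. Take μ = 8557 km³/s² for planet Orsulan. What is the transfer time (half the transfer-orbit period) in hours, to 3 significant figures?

Semi-major axis of the transfer orbit: a_t = (16100 + 3500)/2 = 9800 km.
By Kepler's third law the transfer-orbit period is T = 2π√(a_t³/μ), so t = T/2 = 32950 s.
Converting: 32950 s ÷ 3600 s/hour = 9.15 hours.

t = 9.15 hours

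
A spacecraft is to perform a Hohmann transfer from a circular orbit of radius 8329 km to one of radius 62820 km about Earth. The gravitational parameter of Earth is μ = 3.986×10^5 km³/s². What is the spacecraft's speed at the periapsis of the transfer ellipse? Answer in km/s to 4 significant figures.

Transfer-ellipse semi-major axis a_t = (r₁ + r₂)/2 = (8329 + 62820)/2 = 35574.5 km.
The periapsis of the transfer ellipse is at r = 8329 km.
From the vis-viva equation, v = √[μ(2/r − 1/a_t)] = 9.193 km/s.

v = 9.193 km/s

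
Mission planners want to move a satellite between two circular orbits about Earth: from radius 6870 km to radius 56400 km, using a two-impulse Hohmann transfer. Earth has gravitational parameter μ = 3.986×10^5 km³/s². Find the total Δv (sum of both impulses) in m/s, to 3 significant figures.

The Hohmann ellipse has a_t = (r₁ + r₂)/2 = 31635 km.
Circular speed at r₁: v₁ = √(μ/r₁) = √(3.986×10^5/6870) = 7.617 km/s.
Transfer-orbit speed at r₁ (v² = μ(2/r − 1/a)): v_p = √[μ(2/r₁ − 1/a_t)] = 10.17 km/s.
First burn Δv₁ = |v_p − v₁| = 2.553 km/s.
Circular speed at r₂: v₂ = √(μ/r₂) = 2.6585 km/s.
Transfer-orbit speed at r₂: v_a = √[μ(2/r₂ − 1/a_t)] = 1.2389 km/s.
Second burn Δv₂ = |v₂ − v_a| = 1.420 km/s.
Δv = Δv₁ + Δv₂ = 2.553 + 1.420 = 3.973 km/s.

Δv = 3970 m/s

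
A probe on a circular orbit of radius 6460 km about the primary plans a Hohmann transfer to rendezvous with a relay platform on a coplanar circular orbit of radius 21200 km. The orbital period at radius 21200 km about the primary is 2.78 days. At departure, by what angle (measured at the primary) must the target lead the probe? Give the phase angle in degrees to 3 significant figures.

From Kepler's third law T² = 4π²r³/μ at r = 21200 km, T = 2.78 days = 2.78 × 86400 s = 2.40192×10^5 s: μ = 4π²r³/T² = 6520.04 km³/s².
Transfer-ellipse semi-major axis a_t = (r₁ + r₂)/2 = (6460 + 21200)/2 = 13830 km.
The half-period of the transfer ellipse is t = π√(a_t³/μ) = 63279 s.
Target angular speed ω₂ = √(μ/r₂³) = 2.6159×10^-5 rad/s.
Angle swept by the target during transfer: ω₂·t = 1.6553 rad = 94.84°.
The probe traverses 180° on the transfer ellipse, so the target must lead by 180° − 94.84° = 85.2°.

φ = 85.2°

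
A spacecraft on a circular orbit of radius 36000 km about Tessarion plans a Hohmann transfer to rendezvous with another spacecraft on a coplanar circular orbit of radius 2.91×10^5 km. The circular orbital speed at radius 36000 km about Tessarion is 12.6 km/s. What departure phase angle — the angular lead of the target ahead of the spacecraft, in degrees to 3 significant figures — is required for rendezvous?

From the circular-orbit relation v² = μ/r at r = 36000 km: μ = v²r = (12.6)² × 36000 = 5.71536×10^6 km³/s².
Transfer-ellipse semi-major axis a_t = (r₁ + r₂)/2 = (36000 + 2.910×10^5)/2 = 1.635×10^5 km.
The half-period of the transfer ellipse is t = π√(a_t³/μ) = 86877.0 s.
The target's mean motion on its circular orbit is ω₂ = √(μ/r₂³) = 1.52294×10^-5 rad/s.
Angle swept by the target during transfer: ω₂·t = 1.3231 rad = 75.81°.
The spacecraft traverses 180° on the transfer ellipse, so the target must lead by 180° − 75.81° = 104°.

φ = 104°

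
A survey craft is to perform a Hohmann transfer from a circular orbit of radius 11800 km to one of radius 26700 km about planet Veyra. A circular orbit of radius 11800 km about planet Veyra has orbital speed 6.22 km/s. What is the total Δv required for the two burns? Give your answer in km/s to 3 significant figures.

Δv = 2.00 km/s

From the circular-orbit relation v² = μ/r at r = 11800 km: μ = v²r = (6.22)² × 11800 = 4.56523×10^5 km³/s².
Semi-major axis of the transfer orbit: a_t = (11800 + 26700)/2 = 19250 km.
Circular speed at r₁: v₁ = √(μ/r₁) = √(4.56523×10^5/11800) = 6.220 km/s.
Transfer-orbit speed at r₁ (vis-viva equation): v_p = √[μ(2/r₁ − 1/a_t)] = 7.325 km/s.
First burn Δv₁ = |v_p − v₁| = 1.105 km/s.
Circular speed at r₂: v₂ = √(μ/r₂) = 4.1350 km/s.
Transfer-orbit speed at r₂: v_a = √[μ(2/r₂ − 1/a_t)] = 3.2374 km/s.
Second burn Δv₂ = |v₂ − v_a| = 0.8976 km/s.
Δv = Δv₁ + Δv₂ = 1.105 + 0.8976 = 2.003 km/s.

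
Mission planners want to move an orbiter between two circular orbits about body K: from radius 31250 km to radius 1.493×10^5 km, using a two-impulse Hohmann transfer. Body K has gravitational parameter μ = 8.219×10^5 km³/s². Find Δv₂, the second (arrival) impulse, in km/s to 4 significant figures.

Δv₂ = 0.9658 km/s

The Hohmann ellipse has a_t = (r₁ + r₂)/2 = 90275 km.
Circular speed at r = 1.493×10^5 km: v_c = √(μ/r) = 2.3463 km/s.
Vis-viva on the transfer ellipse at r = 1.493×10^5 km gives v_t = √[μ(2/r − 1/a_t)] = 1.3805 km/s.
Δv₂ = |v_t − v_c| = |1.3805 − 2.3463| = 0.9658 km/s.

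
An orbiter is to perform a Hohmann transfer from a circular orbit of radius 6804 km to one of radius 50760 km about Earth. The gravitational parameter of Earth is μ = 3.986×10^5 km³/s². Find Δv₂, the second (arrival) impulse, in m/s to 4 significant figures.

The Hohmann ellipse has a_t = (r₁ + r₂)/2 = 28782 km.
On the circular orbit at r = 50760 km, v_c = √(μ/r) = 2.802 km/s.
Vis-viva on the transfer ellipse at r = 50760 km gives v_t = √[μ(2/r − 1/a_t)] = 1.362 km/s.
Δv₂ = |v_t − v_c| = |1.362 − 2.802| = 1.440 km/s.

Δv₂ = 1440 m/s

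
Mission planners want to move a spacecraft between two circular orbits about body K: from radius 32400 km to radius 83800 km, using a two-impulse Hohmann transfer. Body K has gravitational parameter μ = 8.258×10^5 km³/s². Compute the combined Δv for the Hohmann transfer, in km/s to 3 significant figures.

Semi-major axis of the transfer orbit: a_t = (32400 + 83800)/2 = 58100 km.
At r₁ the circular-orbit speed is v₁ = √(μ/r₁) = 5.0485 km/s.
On the transfer ellipse at r₁, vis-viva equation gives v_p = √[μ(2/r₁ − 1/a_t)] = 6.0632 km/s.
First burn Δv₁ = |v_p − v₁| = 1.015 km/s.
At r₂, v₂ = √(μ/r₂) = 3.13917 km/s.
Transfer-orbit speed at r₂: v_a = √[μ(2/r₂ − 1/a_t)] = 2.34423 km/s.
Second burn Δv₂ = |v₂ − v_a| = 0.7949 km/s.
Δv = Δv₁ + Δv₂ = 1.015 + 0.7949 = 1.810 km/s.

Δv = 1.81 km/s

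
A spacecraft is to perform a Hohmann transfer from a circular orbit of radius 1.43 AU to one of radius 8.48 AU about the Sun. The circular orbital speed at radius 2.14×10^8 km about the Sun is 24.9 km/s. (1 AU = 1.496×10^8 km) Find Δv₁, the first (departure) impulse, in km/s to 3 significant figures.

Δv₁ = 7.68 km/s

From the circular-orbit relation v² = μ/r at r = 2.14×10^8 km: μ = v²r = (24.9)² × 2.14×10^8 = 1.32682×10^11 km³/s².
In km: r₁ = 1.43 × 1.496×10^8 = 2.13928×10^8 km; r₂ = 8.48 × 1.496×10^8 = 1.268608×10^9 km.
The Hohmann ellipse has a_t = (r₁ + r₂)/2 = 7.41268×10^8 km.
On the circular orbit at r = 2.13928×10^8 km, v_c = √(μ/r) = 24.904 km/s.
Transfer-orbit speed at the same r (vis-viva, a = a_t): v_t = √[μ(2/r − 1/a_t)] = 32.580 km/s.
Δv₁ = |v_t − v_c| = |32.580 − 24.904| = 7.676 km/s.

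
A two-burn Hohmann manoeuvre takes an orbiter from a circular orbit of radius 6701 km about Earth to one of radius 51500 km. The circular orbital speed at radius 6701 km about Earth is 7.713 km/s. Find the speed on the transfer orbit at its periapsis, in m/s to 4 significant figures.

From the circular-orbit relation v² = μ/r at r = 6701 km: μ = v²r = (7.713)² × 6701 = 3.98645×10^5 km³/s².
Semi-major axis of the transfer orbit: a_t = (6701 + 51500)/2 = 29100.5 km.
At periapsis, r = 6701 km.
Vis-viva: v = √[μ(2/r − 1/a_t)] = √[3.98645×10^5 × (2/6701 − 1/29100.5)] = 10.26 km/s.

v = 10260 m/s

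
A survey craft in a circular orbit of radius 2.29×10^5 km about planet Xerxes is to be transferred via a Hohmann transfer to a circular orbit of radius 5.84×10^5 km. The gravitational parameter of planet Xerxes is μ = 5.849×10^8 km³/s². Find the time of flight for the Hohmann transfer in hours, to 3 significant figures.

t = 9.35 hours

The Hohmann ellipse has a_t = (r₁ + r₂)/2 = 4.065×10^5 km.
Half the transfer-orbit period gives t = π√(a_t³/μ) = 33670 s.
Converting: 33670 s ÷ 3600 s/hour = 9.35 hours.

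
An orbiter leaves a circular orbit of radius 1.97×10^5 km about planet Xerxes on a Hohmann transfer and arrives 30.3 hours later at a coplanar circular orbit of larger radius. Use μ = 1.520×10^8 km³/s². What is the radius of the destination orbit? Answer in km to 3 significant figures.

Transfer time t = 30.3 hours = 1.0908×10^5 s, and t = π√(a_t³/μ).
So a_t = (μ t²/π²)^(1/3) = (1.520×10^8 × (1.0908×10^5)² / π²)^(1/3) = 5.6800×10^5 km.
Since a_t = (r₁ + r₂)/2, r₂ = 2a_t − r₁ = 2×5.6800×10^5 − 1.970×10^5 = 9.390×10^5 km.

r₂ = 9.39×10^5 km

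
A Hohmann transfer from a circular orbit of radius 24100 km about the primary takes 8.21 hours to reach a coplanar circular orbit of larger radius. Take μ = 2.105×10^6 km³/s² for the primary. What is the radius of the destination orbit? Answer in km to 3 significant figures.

r₂ = 90100 km

Transfer time t = 8.21 hours = 29556 s, and t = π√(a_t³/μ).
So a_t = (μ t²/π²)^(1/3) = (2.105×10^6 × (29556)² / π²)^(1/3) = 57115 km.
Since a_t = (r₁ + r₂)/2, r₂ = 2a_t − r₁ = 2×57115 − 24100 = 90130 km.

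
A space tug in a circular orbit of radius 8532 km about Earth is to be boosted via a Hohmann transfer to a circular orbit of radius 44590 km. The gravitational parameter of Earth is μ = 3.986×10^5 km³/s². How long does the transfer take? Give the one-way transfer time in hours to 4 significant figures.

t = 5.983 hours

The Hohmann ellipse has a_t = (r₁ + r₂)/2 = 26561 km.
Half the transfer-orbit period gives t = π√(a_t³/μ) = 21540 s.
Converting: 21540 s ÷ 3600 s/hour = 5.983 hours.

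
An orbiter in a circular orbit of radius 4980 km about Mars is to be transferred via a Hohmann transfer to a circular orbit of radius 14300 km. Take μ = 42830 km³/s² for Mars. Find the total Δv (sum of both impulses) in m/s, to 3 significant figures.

The Hohmann ellipse has a_t = (r₁ + r₂)/2 = 9640 km.
At r₁ the circular-orbit speed is v₁ = √(μ/r₁) = 2.9326 km/s.
Transfer-orbit speed at r₁ (vis-viva): v_p = √[μ(2/r₁ − 1/a_t)] = 3.5718 km/s.
First burn Δv₁ = |v_p − v₁| = 0.6392 km/s.
At r₂, v₂ = √(μ/r₂) = 1.7306 km/s.
Transfer-orbit speed at r₂: v_a = √[μ(2/r₂ − 1/a_t)] = 1.2439 km/s.
Second burn Δv₂ = |v₂ − v_a| = 0.4867 km/s.
Total Δv = Δv₁ + Δv₂ = 1.126 km/s.

Δv = 1130 m/s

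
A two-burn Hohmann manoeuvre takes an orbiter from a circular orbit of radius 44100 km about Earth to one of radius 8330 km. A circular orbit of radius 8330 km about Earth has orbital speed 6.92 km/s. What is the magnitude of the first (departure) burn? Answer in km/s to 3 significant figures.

Δv₁ = 1.31 km/s

From the circular-orbit relation v² = μ/r at r = 8330 km: μ = v²r = (6.92)² × 8330 = 3.98894×10^5 km³/s².
The Hohmann ellipse has a_t = (r₁ + r₂)/2 = 26215 km.
On the circular orbit at r = 44100 km, v_c = √(μ/r) = 3.0075 km/s.
Vis-viva on the transfer ellipse at r = 44100 km gives v_t = √[μ(2/r − 1/a_t)] = 1.6953 km/s.
Δv₁ = |v_t − v_c| = |1.6953 − 3.0075| = 1.312 km/s.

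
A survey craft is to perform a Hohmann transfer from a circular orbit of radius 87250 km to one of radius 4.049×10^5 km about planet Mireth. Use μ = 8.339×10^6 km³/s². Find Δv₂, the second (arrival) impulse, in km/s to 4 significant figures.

The Hohmann ellipse has a_t = (r₁ + r₂)/2 = 2.46075×10^5 km.
Circular speed at r = 4.049×10^5 km: v_c = √(μ/r) = 4.538 km/s.
Transfer-orbit speed at the same r (vis-viva, a = a_t): v_t = √[μ(2/r − 1/a_t)] = 2.702 km/s.
Δv₂ = |v_t − v_c| = |2.702 − 4.538| = 1.836 km/s.

Δv₂ = 1.836 km/s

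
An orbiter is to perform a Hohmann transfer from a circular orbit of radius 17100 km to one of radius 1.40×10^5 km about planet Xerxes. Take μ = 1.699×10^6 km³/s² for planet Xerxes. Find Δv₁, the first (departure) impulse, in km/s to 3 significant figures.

Δv₁ = 3.34 km/s

Transfer-ellipse semi-major axis a_t = (r₁ + r₂)/2 = (17100 + 1.400×10^5)/2 = 78550 km.
On the circular orbit at r = 17100 km, v_c = √(μ/r) = 9.96778 km/s.
Transfer-orbit speed at the same r (vis-viva, a = a_t): v_t = √[μ(2/r − 1/a_t)] = 13.3073 km/s.
Δv₁ = |v_t − v_c| = |13.3073 − 9.96778| = 3.340 km/s.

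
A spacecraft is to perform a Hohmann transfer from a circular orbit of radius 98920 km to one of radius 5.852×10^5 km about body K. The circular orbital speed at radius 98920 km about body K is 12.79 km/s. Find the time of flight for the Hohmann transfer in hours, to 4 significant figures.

From the circular-orbit relation v² = μ/r at r = 98920 km: μ = v²r = (12.79)² × 98920 = 1.61817×10^7 km³/s².
Semi-major axis of the transfer orbit: a_t = (98920 + 5.852×10^5)/2 = 3.4206×10^5 km.
Transfer time t = π√(a_t³/μ) = π√((3.4206×10^5)³ / 1.61817×10^7) = 1.5624×10^5 s.
Converting: 1.5624×10^5 s ÷ 3600 s/hour = 43.40 hours.

t = 43.40 hours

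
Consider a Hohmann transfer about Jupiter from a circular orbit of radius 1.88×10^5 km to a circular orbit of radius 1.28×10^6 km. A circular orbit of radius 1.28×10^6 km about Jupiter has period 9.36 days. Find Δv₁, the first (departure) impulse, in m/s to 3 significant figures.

From Kepler's third law T² = 4π²r³/μ at r = 1.28×10^6 km, T = 9.36 days = 9.36 × 86400 s = 8.08704×10^5 s: μ = 4π²r³/T² = 1.26593×10^8 km³/s².
The Hohmann ellipse has a_t = (r₁ + r₂)/2 = 7.340×10^5 km.
On the circular orbit at r = 1.880×10^5 km, v_c = √(μ/r) = 25.9493 km/s.
Transfer-orbit speed at the same r (vis-viva, a = a_t): v_t = √[μ(2/r − 1/a_t)] = 34.2676 km/s.
Δv₁ = |v_t − v_c| = |34.2676 − 25.9493| = 8.318 km/s.

Δv₁ = 8320 m/s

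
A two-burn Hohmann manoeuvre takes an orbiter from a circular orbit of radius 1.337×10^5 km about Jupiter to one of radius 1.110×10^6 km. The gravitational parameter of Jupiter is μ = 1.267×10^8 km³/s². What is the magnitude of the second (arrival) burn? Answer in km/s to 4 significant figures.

Δv₂ = 5.730 km/s

Semi-major axis of the transfer orbit: a_t = (1.337×10^5 + 1.110×10^6)/2 = 6.2185×10^5 km.
On the circular orbit at r = 1.110×10^6 km, v_c = √(μ/r) = 10.684 km/s.
Transfer-orbit speed at the same r (vis-viva, a = a_t): v_t = √[μ(2/r − 1/a_t)] = 4.9539 km/s.
Δv₂ = |v_t − v_c| = |4.9539 − 10.684| = 5.730 km/s.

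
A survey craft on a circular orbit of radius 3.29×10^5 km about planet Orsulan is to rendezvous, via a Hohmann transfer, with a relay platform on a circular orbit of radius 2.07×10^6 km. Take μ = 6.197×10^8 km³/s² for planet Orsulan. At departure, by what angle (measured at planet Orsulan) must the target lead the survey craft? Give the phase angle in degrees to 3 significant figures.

φ = 101°

Semi-major axis of the transfer orbit: a_t = (3.290×10^5 + 2.070×10^6)/2 = 1.1995×10^6 km.
Transfer time t = π√(a_t³/μ) = 1.6579×10^5 s.
Target angular speed ω₂ = √(μ/r₂³) = 8.3586×10^-6 rad/s.
Angle swept by the target during transfer: ω₂·t = 1.3858 rad = 79.40°.
The survey craft traverses 180° on the transfer ellipse, so the target must lead by 180° − 79.40° = 101°.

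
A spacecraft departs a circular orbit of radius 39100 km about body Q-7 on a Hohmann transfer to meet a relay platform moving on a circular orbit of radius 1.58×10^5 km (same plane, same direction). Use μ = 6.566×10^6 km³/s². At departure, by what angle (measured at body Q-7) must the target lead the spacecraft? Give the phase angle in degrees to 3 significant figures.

Semi-major axis of the transfer orbit: a_t = (39100 + 1.580×10^5)/2 = 98550 km.
The half-period of the transfer ellipse is t = π√(a_t³/μ) = 37930.1 s.
The target's mean motion on its circular orbit is ω₂ = √(μ/r₂³) = 4.08004×10^-5 rad/s.
Angle swept by the target during transfer: ω₂·t = 1.5476 rad = 88.67°.
The spacecraft traverses 180° on the transfer ellipse, so the target must lead by 180° − 88.67° = 91.3°.

φ = 91.3°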